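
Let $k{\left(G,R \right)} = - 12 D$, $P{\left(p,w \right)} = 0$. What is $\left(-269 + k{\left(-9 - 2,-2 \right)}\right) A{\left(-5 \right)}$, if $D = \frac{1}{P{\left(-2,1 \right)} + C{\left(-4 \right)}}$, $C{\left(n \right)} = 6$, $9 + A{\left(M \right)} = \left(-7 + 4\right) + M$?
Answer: $4607$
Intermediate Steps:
$A{\left(M \right)} = -12 + M$ ($A{\left(M \right)} = -9 + \left(\left(-7 + 4\right) + M\right) = -9 + \left(-3 + M\right) = -12 + M$)
$D = \frac{1}{6}$ ($D = \frac{1}{0 + 6} = \frac{1}{6} \approx 0.16667$)
$k{\left(G,R \right)} = -2$ ($k{\left(G,R \right)} = \left(-12\right) \frac{1}{6} = -2$)
$\left(-269 + k{\left(-9 - 2,-2 \right)}\right) A{\left(-5 \right)} = \left(-269 - 2\right) \left(-12 - 5\right) = \left(-271\right) \left(-17\right) = 4607$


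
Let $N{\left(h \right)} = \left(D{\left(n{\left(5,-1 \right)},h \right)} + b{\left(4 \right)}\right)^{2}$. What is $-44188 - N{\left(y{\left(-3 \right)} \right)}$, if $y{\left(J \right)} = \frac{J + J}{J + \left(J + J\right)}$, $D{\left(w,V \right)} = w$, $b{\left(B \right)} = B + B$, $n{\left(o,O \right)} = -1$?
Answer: $-44237$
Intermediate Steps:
$b{\left(B \right)} = 2 B$
$y{\left(J \right)} = \frac{2}{3}$ ($y{\left(J \right)} = \frac{2 J}{J + 2 J} = \frac{2 J}{3 J} = 2 J \frac{1}{3 J} = \frac{2}{3}$)
$N{\left(h \right)} = 49$ ($N{\left(h \right)} = \left(-1 + 2 \cdot 4\right)^{2} = \left(-1 + 8\right)^{2} = 7^{2} = 49$)
$-44188 - N{\left(y{\left(-3 \right)} \right)} = -44188 - 49 = -44237$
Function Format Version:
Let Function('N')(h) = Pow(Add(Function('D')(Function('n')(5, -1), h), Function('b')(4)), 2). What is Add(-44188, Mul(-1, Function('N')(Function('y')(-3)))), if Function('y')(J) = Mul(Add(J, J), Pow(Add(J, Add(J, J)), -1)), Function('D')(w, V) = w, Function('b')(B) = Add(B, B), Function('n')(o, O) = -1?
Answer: -44237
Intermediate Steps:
Function('b')(B) = Mul(2, B)
Function('y')(J) = Rational(2, 3) (Function('y')(J) = Mul(Mul(2, J), Pow(Add(J, Mul(2, J)), -1)) = Mul(Mul(2, J), Pow(Mul(3, J), -1)) = Mul(Mul(2, J), Mul(Rational(1, 3), Pow(J, -1))) = Rational(2, 3))
Function('N')(h) = 49 (Function('N')(h) = Pow(Add(-1, Mul(2, 4)), 2) = Pow(Add(-1, 8), 2) = Pow(7, 2) = 49)
Add(-44188, Mul(-1, Function('N')(Function('y')(-3)))) = Add(-44188, Mul(-1, 49)) = Add(-44188, -49) = -44237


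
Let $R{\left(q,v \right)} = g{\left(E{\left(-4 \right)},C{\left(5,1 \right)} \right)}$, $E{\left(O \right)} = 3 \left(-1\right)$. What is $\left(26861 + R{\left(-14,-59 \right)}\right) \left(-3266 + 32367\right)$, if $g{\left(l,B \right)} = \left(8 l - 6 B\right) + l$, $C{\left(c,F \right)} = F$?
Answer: $780721628$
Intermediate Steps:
$E{\left(O \right)} = -3$
$g{\left(l,B \right)} = - 6 B + 9 l$ ($g{\left(l,B \right)} = \left(- 6 B + 8 l\right) + l = - 6 B + 9 l$)
$R{\left(q,v \right)} = -33$ ($R{\left(q,v \right)} = \left(-6\right) 1 + 9 \left(-3\right) = -6 - 27 = -33$)
$\left(26861 + R{\left(-14,-59 \right)}\right) \left(-3266 + 32367\right) = \left(26861 - 33\right) \left(-3266 + 32367\right) = 26828 \cdot 29101 = 780721628$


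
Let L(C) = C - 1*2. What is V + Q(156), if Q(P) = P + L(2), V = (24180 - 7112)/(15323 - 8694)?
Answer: 1051192/6629 ≈ 158.57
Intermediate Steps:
L(C) = -2 + C (L(C) = C - 2 = -2 + C)
V = 17068/6629 ≈ 2.5747
Q(P) = P (Q(P) = P + (-2 + 2) = P + 0 = P)
V + Q(156) = 17068/6629 + 156 = 1051192/6629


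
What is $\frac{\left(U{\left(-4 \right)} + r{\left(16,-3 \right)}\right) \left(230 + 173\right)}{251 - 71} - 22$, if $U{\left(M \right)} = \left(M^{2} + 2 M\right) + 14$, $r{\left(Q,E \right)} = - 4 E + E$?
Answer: $\frac{8533}{180} \approx 47.406$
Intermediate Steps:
$r{\left(Q,E \right)} = - 3 E$
$U{\left(M \right)} = 14 + M^{2} + 2 M$
$\frac{\left(U{\left(-4 \right)} + r{\left(16,-3 \right)}\right) \left(230 + 173\right)}{251 - 71} - 22 = \frac{\left(\left(14 + \left(-4\right)^{2} + 2 \left(-4\right)\right) - -9\right) \left(230 + 173\right)}{251 - 71} - 22 = \frac{\left(\left(14 + 16 - 8\right) + 9\right) 403}{251 - 71} - 22 = \frac{\left(22 + 9\right) 403}{180} - 22 = 31 \cdot 403 \cdot \frac{1}{180} - 22 = 12493 \cdot \frac{1}{180} - 22 = \frac{12493}{180} - 22 = \frac{8533}{180}$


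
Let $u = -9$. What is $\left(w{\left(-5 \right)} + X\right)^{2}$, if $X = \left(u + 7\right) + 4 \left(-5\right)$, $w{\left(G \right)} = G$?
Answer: $729$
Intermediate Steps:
$X = -22$ ($X = \left(-9 + 7\right) + 4 \left(-5\right) = -2 - 20 = -22$)
$\left(w{\left(-5 \right)} + X\right)^{2} = \left(-5 - 22\right)^{2} = \left(-27\right)^{2} = 729$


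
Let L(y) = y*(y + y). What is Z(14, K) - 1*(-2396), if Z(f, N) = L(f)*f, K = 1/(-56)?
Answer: 7884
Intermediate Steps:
L(y) = 2*y² (L(y) = y*(2*y) = 2*y²)
K = -1/56 ≈ -0.017857
Z(f, N) = 2*f³ (Z(f, N) = (2*f²)*f = 2*f³)
Z(14, K) - 1*(-2396) = 2*14³ - 1*(-2396) = 2*2744 + 2396 = 5488 + 2396 = 7884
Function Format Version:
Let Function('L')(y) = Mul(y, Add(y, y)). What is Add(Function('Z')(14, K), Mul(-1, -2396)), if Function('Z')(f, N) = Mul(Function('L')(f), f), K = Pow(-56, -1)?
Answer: 7884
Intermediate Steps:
Function('L')(y) = Mul(2, Pow(y, 2)) (Function('L')(y) = Mul(y, Mul(2, y)) = Mul(2, Pow(y, 2)))
K = Rational(-1, 56) ≈ -0.017857
Function('Z')(f, N) = Mul(2, Pow(f, 3)) (Function('Z')(f, N) = Mul(Mul(2, Pow(f, 2)), f) = Mul(2, Pow(f, 3)))
Add(Function('Z')(14, K), Mul(-1, -2396)) = Add(Mul(2, Pow(14, 3)), Mul(-1, -2396)) = Add(Mul(2, 2744), 2396) = Add(5488, 2396) = 7884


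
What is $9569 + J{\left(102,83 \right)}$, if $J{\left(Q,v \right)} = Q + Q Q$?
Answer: $20075$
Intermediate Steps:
$J{\left(Q,v \right)} = Q + Q^{2}$
$9569 + J{\left(102,83 \right)} = 9569 + 102 \left(1 + 102\right) = 9569 + 102 \cdot 103 = 9569 + 10506 = 20075$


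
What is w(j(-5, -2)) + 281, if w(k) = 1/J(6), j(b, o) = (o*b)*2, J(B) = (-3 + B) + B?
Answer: 2530/9 ≈ 281.11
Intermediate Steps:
J(B) = -3 + 2*B
j(b, o) = 2*b*o (j(b, o) = (b*o)*2 = 2*b*o)
w(k) = 1/9 (w(k) = 1/(-3 + 2*6) = 1/(-3 + 12) = 1/9)
w(j(-5, -2)) + 281 = 1/9 + 281 = 2530/9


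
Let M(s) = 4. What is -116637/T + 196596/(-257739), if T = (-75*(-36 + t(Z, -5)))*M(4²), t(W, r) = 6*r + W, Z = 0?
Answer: -3772722727/567025800 ≈ -6.6535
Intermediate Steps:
t(W, r) = W + 6*r
T = 19800 (T = -75*(-36 + (0 + 6*(-5)))*4 = -75*(-36 + (0 - 30))*4 = -75*(-36 - 30)*4 = -75*(-66)*4 = 4950*4 = 19800)
-116637/T + 196596/(-257739) = -116637/19800 + 196596/(-257739) = -116637*1/19800 + 196596*(-1/257739) = -38879/6600 - 65532/85913 = -3772722727/567025800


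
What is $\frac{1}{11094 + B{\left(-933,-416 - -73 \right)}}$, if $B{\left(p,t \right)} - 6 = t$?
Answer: $\frac{1}{10757} \approx 9.2963 \cdot 10^{-5}$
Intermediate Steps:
$B{\left(p,t \right)} = 6 + t$
$\frac{1}{11094 + B{\left(-933,-416 - -73 \right)}} = \frac{1}{11094 + \left(6 - 343\right)} = \frac{1}{11094 - 337} = \frac{1}{10757}$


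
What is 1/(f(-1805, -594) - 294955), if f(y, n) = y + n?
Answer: -1/297354 ≈ -3.3630e-6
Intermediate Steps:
f(y, n) = n + y
1/(f(-1805, -594) - 294955) = 1/((-594 - 1805) - 294955) = 1/(-2399 - 294955) = 1/(-297354) = -1/297354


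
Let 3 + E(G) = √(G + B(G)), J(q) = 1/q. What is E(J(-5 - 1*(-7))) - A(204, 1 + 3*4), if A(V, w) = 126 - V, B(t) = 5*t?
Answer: 75 + √3 ≈ 76.732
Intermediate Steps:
E(G) = -3 + √6*√G (E(G) = -3 + √(G + 5*G) = -3 + √(6*G) = -3 + √6*√G)
E(J(-5 - 1*(-7))) - A(204, 1 + 3*4) = (-3 + √6*√(1/(-5 - 1*(-7)))) - (126 - 1*204) = (-3 + √6*√(1/(-5 + 7))) - (126 - 204) = (-3 + √6*√(1/2)) - 1*(-78) = (-3 + √6*√(½)) + 78 = (-3 + √6*(√2/2)) + 78 = (-3 + √3) + 78 = 75 + √3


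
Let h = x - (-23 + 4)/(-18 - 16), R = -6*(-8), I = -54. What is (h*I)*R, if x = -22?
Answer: 994032/17 ≈ 58473.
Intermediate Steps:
R = 48
h = -767/34 (h = -22 - (-23 + 4)/(-18 - 16) = -22 - (-19)/(-34) = -22 - (-19)*(-1)/34 = -22 - 1*19/34 = -22 - 19/34 = -767/34 ≈ -22.559)
(h*I)*R = -767/34*(-54)*48 = (20709/17)*48 = 994032/17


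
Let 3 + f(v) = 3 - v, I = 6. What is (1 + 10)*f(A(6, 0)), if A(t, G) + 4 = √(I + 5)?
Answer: 44 - 11*√11 ≈ 7.5171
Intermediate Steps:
A(t, G) = -4 + √11 (A(t, G) = -4 + √(6 + 5) = -4 + √11)
f(v) = -v (f(v) = -3 + (3 - v) = -v)
(1 + 10)*f(A(6, 0)) = (1 + 10)*(-(-4 + √11)) = 11*(4 - √11) = 44 - 11*√11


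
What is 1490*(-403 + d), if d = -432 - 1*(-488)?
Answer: -517030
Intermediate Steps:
d = 56 (d = -432 + 488 = 56)
1490*(-403 + d) = 1490*(-403 + 56) = 1490*(-347) = -517030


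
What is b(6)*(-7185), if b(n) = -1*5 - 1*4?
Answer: 64665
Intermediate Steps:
b(n) = -9 (b(n) = -5 - 4 = -9)
b(6)*(-7185) = -9*(-7185) = 64665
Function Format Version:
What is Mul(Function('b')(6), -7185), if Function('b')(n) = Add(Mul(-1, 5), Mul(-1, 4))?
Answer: 64665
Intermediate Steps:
Function('b')(n) = -9 (Function('b')(n) = Add(-5, -4) = -9)
Mul(Function('b')(6), -7185) = Mul(-9, -7185) = 64665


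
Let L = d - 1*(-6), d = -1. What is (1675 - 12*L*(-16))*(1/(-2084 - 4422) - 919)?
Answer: -15754704525/6506 ≈ -2.4216e+6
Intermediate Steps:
L = 5 (L = -1 - 1*(-6) = -1 + 6 = 5)
(1675 - 12*L*(-16))*(1/(-2084 - 4422) - 919) = (1675 - 12*5*(-16))*(1/(-2084 - 4422) - 919) = (1675 - 60*(-16))*(1/(-6506) - 919) = (1675 + 960)*(-1/6506 - 919) = 2635*(-5979015/6506) = -15754704525/6506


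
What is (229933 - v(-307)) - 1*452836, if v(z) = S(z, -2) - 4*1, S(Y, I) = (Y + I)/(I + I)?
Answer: -891905/4 ≈ -2.2298e+5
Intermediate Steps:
S(Y, I) = (I + Y)/(2*I) (S(Y, I) = (I + Y)/((2*I)) = (I + Y)*(1/(2*I)) = (I + Y)/(2*I))
v(z) = -7/2 - z/4 (v(z) = (½)*(-2 + z)/(-2) - 4*1 = (½)*(-½)*(-2 + z) - 4 = (½ - z/4) - 4 = -7/2 - z/4)
(229933 - v(-307)) - 1*452836 = (229933 - (-7/2 - ¼*(-307))) - 1*452836 = (229933 - (-7/2 + 307/4)) - 452836 = (229933 - 1*293/4) - 452836 = (229933 - 293/4) - 452836 = 919439/4 - 452836 = -891905/4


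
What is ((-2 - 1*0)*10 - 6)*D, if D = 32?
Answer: -832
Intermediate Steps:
((-2 - 1*0)*10 - 6)*D = ((-2 - 1*0)*10 - 6)*32 = ((-2 + 0)*10 - 6)*32 = (-2*10 - 6)*32 = (-20 - 6)*32 = -26*32 = -832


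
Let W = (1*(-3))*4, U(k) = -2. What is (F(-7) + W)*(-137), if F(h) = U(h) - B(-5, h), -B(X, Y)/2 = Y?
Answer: 3836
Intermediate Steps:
B(X, Y) = -2*Y
W = -12 (W = -3*4 = -12)
F(h) = -2 + 2*h (F(h) = -2 - (-2)*h = -2 + 2*h)
(F(-7) + W)*(-137) = ((-2 + 2*(-7)) - 12)*(-137) = ((-2 - 14) - 12)*(-137) = (-16 - 12)*(-137) = -28*(-137) = 3836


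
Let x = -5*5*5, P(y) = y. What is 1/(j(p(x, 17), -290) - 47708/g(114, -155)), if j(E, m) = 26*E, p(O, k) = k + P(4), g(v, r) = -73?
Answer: 73/87566 ≈ 0.00083366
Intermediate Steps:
x = -125 (x = -25*5 = -125)
p(O, k) = 4 + k (p(O, k) = k + 4 = 4 + k)
1/(j(p(x, 17), -290) - 47708/g(114, -155)) = 1/(26*(4 + 17) - 47708/(-73)) = 1/(26*21 - 47708*(-1/73)) = 1/(546 + 47708/73) = 1/(87566/73) = 73/87566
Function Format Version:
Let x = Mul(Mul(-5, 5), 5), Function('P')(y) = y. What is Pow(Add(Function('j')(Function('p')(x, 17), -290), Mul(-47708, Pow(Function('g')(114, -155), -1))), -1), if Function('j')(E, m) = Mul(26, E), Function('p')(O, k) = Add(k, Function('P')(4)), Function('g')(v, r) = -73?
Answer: Rational(73, 87566) ≈ 0.00083366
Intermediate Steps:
x = -125 (x = Mul(-25, 5) = -125)
Function('p')(O, k) = Add(4, k) (Function('p')(O, k) = Add(k, 4) = Add(4, k))
Pow(Add(Function('j')(Function('p')(x, 17), -290), Mul(-47708, Pow(Function('g')(114, -155), -1))), -1) = Pow(Add(Mul(26, Add(4, 17)), Mul(-47708, Pow(-73, -1))), -1) = Pow(Add(Mul(26, 21), Mul(-47708, Rational(-1, 73))), -1) = Pow(Add(546, Rational(47708, 73)), -1) = Pow(Rational(87566, 73), -1) = Rational(73, 87566)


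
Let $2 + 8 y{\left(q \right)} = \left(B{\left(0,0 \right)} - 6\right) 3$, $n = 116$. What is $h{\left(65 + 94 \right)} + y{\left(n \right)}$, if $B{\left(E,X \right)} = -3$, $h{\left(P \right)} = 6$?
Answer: $\frac{19}{8} \approx 2.375$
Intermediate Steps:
$y{\left(q \right)} = - \frac{29}{8}$ ($y{\left(q \right)} = - \frac{1}{4} + \frac{\left(-3 - 6\right) 3}{8} = - \frac{1}{4} + \frac{\left(-9\right) 3}{8} = - \frac{1}{4} + \frac{1}{8} \left(-27\right) = - \frac{1}{4} - \frac{27}{8} = - \frac{29}{8}$)
$h{\left(65 + 94 \right)} + y{\left(n \right)} = 6 - \frac{29}{8} = \frac{19}{8}$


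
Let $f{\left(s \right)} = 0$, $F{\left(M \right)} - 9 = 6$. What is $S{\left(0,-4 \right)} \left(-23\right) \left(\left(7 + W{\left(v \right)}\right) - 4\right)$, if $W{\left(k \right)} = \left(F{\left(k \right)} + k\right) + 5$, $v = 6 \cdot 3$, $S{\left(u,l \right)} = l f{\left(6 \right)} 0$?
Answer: $0$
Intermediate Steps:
$F{\left(M \right)} = 15$ ($F{\left(M \right)} = 9 + 6 = 15$)
$S{\left(u,l \right)} = 0$ ($S{\left(u,l \right)} = l 0 \cdot 0 = 0 \cdot 0 = 0$)
$v = 18$
$W{\left(k \right)} = 20 + k$ ($W{\left(k \right)} = \left(15 + k\right) + 5 = 20 + k$)
$S{\left(0,-4 \right)} \left(-23\right) \left(\left(7 + W{\left(v \right)}\right) - 4\right) = 0 \left(-23\right) \left(\left(7 + \left(20 + 18\right)\right) - 4\right) = 0 \left(\left(7 + 38\right) - 4\right) = 0 \left(45 - 4\right) = 0 \cdot 41 = 0$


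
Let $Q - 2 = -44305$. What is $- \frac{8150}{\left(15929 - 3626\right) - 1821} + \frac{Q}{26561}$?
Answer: $- \frac{340428098}{139206201} \approx -2.4455$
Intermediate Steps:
$Q = -44303$ ($Q = 2 - 44305 = -44303$)
$- \frac{8150}{\left(15929 - 3626\right) - 1821} + \frac{Q}{26561} = - \frac{8150}{\left(15929 - 3626\right) - 1821} - \frac{44303}{26561} = - \frac{8150}{12303 - 1821} - \frac{44303}{26561} = - \frac{8150}{10482} - \frac{44303}{26561} = \left(-8150\right) \frac{1}{10482} - \frac{44303}{26561} = - \frac{4075}{5241} - \frac{44303}{26561} = - \frac{340428098}{139206201}$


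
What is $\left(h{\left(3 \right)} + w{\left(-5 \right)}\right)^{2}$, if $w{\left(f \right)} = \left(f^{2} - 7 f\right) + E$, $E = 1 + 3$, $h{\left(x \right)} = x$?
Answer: $4489$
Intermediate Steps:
$E = 4$
$w{\left(f \right)} = 4 + f^{2} - 7 f$ ($w{\left(f \right)} = \left(f^{2} - 7 f\right) + 4 = 4 + f^{2} - 7 f$)
$\left(h{\left(3 \right)} + w{\left(-5 \right)}\right)^{2} = \left(3 + \left(4 + \left(-5\right)^{2} - -35\right)\right)^{2} = \left(3 + \left(4 + 25 + 35\right)\right)^{2} = \left(3 + 64\right)^{2} = 67^{2} = 4489$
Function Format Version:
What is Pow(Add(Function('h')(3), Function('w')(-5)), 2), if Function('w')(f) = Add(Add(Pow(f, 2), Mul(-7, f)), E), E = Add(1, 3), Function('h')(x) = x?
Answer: 4489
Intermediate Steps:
E = 4
Function('w')(f) = Add(4, Pow(f, 2), Mul(-7, f)) (Function('w')(f) = Add(Add(Pow(f, 2), Mul(-7, f)), 4) = Add(4, Pow(f, 2), Mul(-7, f)))
Pow(Add(Function('h')(3), Function('w')(-5)), 2) = Pow(Add(3, Add(4, Pow(-5, 2), Mul(-7, -5))), 2) = Pow(Add(3, Add(4, 25, 35)), 2) = Pow(Add(3, 64), 2) = Pow(67, 2) = 4489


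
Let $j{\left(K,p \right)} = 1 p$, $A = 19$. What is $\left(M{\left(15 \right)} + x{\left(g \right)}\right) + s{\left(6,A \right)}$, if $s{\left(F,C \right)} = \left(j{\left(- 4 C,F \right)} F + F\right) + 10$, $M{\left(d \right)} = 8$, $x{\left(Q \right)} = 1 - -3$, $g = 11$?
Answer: $64$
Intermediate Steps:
$j{\left(K,p \right)} = p$
$x{\left(Q \right)} = 4$ ($x{\left(Q \right)} = 1 + 3 = 4$)
$s{\left(F,C \right)} = 10 + F + F^{2}$ ($s{\left(F,C \right)} = \left(F F + F\right) + 10 = \left(F^{2} + F\right) + 10 = \left(F + F^{2}\right) + 10 = 10 + F + F^{2}$)
$\left(M{\left(15 \right)} + x{\left(g \right)}\right) + s{\left(6,A \right)} = \left(8 + 4\right) + \left(10 + 6 + 6^{2}\right) = 12 + \left(10 + 6 + 36\right) = 12 + 52 = 64$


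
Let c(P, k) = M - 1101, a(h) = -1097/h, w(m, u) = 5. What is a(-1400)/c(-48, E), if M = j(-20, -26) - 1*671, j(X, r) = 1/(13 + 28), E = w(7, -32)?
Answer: -44977/101711400 ≈ -0.00044220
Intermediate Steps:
E = 5
j(X, r) = 1/41
M = -27510/41 (M = 1/41 - 1*671 = 1/41 - 671 = -27510/41 ≈ -670.98)
c(P, k) = -72651/41 (c(P, k) = -27510/41 - 1101 = -72651/41)
a(-1400)/c(-48, E) = (-1097/(-1400))/(-72651/41) = -1097*(-1/1400)*(-41/72651) = (1097/1400)*(-41/72651) = -44977/101711400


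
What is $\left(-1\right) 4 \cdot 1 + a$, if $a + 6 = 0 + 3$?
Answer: $-7$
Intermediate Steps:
$a = -3$ ($a = -6 + \left(0 + 3\right) = -6 + 3 = -3$)
$\left(-1\right) 4 \cdot 1 + a = \left(-1\right) 4 \cdot 1 - 3 = \left(-4\right) 1 - 3 = -4 - 3 = -7$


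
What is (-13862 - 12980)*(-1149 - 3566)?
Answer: 126560030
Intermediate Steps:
(-13862 - 12980)*(-1149 - 3566) = -26842*(-4715) = 126560030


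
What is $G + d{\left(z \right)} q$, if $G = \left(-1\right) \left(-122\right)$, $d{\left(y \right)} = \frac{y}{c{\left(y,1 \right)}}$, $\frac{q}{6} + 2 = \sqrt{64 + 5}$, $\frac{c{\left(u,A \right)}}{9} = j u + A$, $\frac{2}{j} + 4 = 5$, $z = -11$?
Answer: $\frac{7642}{63} + \frac{22 \sqrt{69}}{63} \approx 124.2$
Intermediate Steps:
$j = 2$ ($j = \frac{2}{-4 + 5} = \frac{2}{1} = 2 \cdot 1 = 2$)
$c{\left(u,A \right)} = 9 A + 18 u$ ($c{\left(u,A \right)} = 9 \left(2 u + A\right) = 9 \left(A + 2 u\right) = 9 A + 18 u$)
$q = -12 + 6 \sqrt{69}$ ($q = -12 + 6 \sqrt{64 + 5} = -12 + 6 \sqrt{69} \approx 37.84$)
$d{\left(y \right)} = \frac{y}{9 + 18 y}$ ($d{\left(y \right)} = \frac{y}{9 \cdot 1 + 18 y} = \frac{y}{9 + 18 y}$)
$G = 122$
$G + d{\left(z \right)} q = 122 + \frac{1}{9} \left(-11\right) \frac{1}{1 + 2 \left(-11\right)} \left(-12 + 6 \sqrt{69}\right) = 122 + \frac{1}{9} \left(-11\right) \frac{1}{1 - 22} \left(-12 + 6 \sqrt{69}\right) = 122 + \frac{1}{9} \left(-11\right) \frac{1}{-21} \left(-12 + 6 \sqrt{69}\right) = 122 + \frac{1}{9} \left(-11\right) \left(- \frac{1}{21}\right) \left(-12 + 6 \sqrt{69}\right) = 122 + \frac{11 \left(-12 + 6 \sqrt{69}\right)}{189} = 122 - \left(\frac{44}{63} - \frac{22 \sqrt{69}}{63}\right) = \frac{7642}{63} + \frac{22 \sqrt{69}}{63}$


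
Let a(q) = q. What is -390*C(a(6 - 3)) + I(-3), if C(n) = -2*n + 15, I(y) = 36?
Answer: -3474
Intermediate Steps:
C(n) = 15 - 2*n
-390*C(a(6 - 3)) + I(-3) = -390*(15 - 2*(6 - 3)) + 36 = -390*(15 - 2*3) + 36 = -390*(15 - 6) + 36 = -390*9 + 36 = -3510 + 36 = -3474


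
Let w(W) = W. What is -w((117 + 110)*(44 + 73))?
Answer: -26559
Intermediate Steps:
-w((117 + 110)*(44 + 73)) = -(117 + 110)*(44 + 73) = -227*117 = -1*26559 = -26559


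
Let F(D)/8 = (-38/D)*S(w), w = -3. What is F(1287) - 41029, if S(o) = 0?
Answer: -41029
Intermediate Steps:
F(D) = 0 (F(D) = 8*(-38/D*0) = 8*0 = 0)
F(1287) - 41029 = 0 - 41029 = -41029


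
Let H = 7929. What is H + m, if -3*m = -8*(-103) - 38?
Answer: 7667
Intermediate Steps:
m = -262 (m = -(-8*(-103) - 38)/3 = -(824 - 38)/3 = -⅓*786 = -262)
H + m = 7929 - 262 = 7667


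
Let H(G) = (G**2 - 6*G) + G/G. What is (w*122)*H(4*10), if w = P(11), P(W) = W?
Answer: 1826462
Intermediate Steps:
H(G) = 1 + G**2 - 6*G (H(G) = (G**2 - 6*G) + 1 = 1 + G**2 - 6*G)
w = 11
(w*122)*H(4*10) = (11*122)*(1 + (4*10)**2 - 24*10) = 1342*(1 + 40**2 - 6*40) = 1342*(1 + 1600 - 240) = 1342*1361 = 1826462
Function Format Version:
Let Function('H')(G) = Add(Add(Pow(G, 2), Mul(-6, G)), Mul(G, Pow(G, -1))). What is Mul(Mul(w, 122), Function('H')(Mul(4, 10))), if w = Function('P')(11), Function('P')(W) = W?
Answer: 1826462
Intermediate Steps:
Function('H')(G) = Add(1, Pow(G, 2), Mul(-6, G)) (Function('H')(G) = Add(Add(Pow(G, 2), Mul(-6, G)), 1) = Add(1, Pow(G, 2), Mul(-6, G)))
w = 11
Mul(Mul(w, 122), Function('H')(Mul(4, 10))) = Mul(Mul(11, 122), Add(1, Pow(Mul(4, 10), 2), Mul(-6, Mul(4, 10)))) = Mul(1342, Add(1, Pow(40, 2), Mul(-6, 40))) = Mul(1342, Add(1, 1600, -240)) = Mul(1342, 1361) = 1826462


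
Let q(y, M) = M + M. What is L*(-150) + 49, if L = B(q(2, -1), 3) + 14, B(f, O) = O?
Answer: -2501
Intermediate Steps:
q(y, M) = 2*M
L = 17 (L = 3 + 14 = 17)
L*(-150) + 49 = 17*(-150) + 49 = -2550 + 49 = -2501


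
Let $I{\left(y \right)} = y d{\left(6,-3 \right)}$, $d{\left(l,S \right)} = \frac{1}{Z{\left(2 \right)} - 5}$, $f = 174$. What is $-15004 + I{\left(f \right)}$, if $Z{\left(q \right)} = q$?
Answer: $-15062$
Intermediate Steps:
$d{\left(l,S \right)} = - \frac{1}{3}$ ($d{\left(l,S \right)} = \frac{1}{2 - 5} = \frac{1}{-3} = - \frac{1}{3}$)
$I{\left(y \right)} = - \frac{y}{3}$ ($I{\left(y \right)} = y \left(- \frac{1}{3}\right) = - \frac{y}{3}$)
$-15004 + I{\left(f \right)} = -15004 - 58 = -15062$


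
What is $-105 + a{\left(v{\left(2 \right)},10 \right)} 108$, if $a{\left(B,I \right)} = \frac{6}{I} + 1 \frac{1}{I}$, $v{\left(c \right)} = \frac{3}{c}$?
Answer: $- \frac{147}{5} \approx -29.4$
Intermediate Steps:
$a{\left(B,I \right)} = \frac{7}{I}$ ($a{\left(B,I \right)} = \frac{6}{I} + \frac{1}{I} = \frac{7}{I}$)
$-105 + a{\left(v{\left(2 \right)},10 \right)} 108 = -105 + \frac{7}{10} \cdot 108 = -105 + \frac{378}{5} = - \frac{147}{5}$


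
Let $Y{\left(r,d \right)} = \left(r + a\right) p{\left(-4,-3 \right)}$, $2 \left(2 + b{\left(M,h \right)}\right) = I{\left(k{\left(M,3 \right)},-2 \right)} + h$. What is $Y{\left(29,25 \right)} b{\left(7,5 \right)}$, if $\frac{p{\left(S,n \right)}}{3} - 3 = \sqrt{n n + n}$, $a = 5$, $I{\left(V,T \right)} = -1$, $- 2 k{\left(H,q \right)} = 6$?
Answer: $0$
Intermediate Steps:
$k{\left(H,q \right)} = -3$ ($k{\left(H,q \right)} = \left(- \frac{1}{2}\right) 6 = -3$)
$p{\left(S,n \right)} = 9 + 3 \sqrt{n + n^{2}}$ ($p{\left(S,n \right)} = 9 + 3 \sqrt{n n + n} = 9 + 3 \sqrt{n^{2} + n} = 9 + 3 \sqrt{n + n^{2}}$)
$b{\left(M,h \right)} = - \frac{5}{2} + \frac{h}{2}$ ($b{\left(M,h \right)} = -2 + \frac{-1 + h}{2} = -2 + \left(- \frac{1}{2} + \frac{h}{2}\right) = - \frac{5}{2} + \frac{h}{2}$)
$Y{\left(r,d \right)} = \left(5 + r\right) \left(9 + 3 \sqrt{6}\right)$ ($Y{\left(r,d \right)} = \left(r + 5\right) \left(9 + 3 \sqrt{- 3 \left(1 - 3\right)}\right) = \left(5 + r\right) \left(9 + 3 \sqrt{\left(-3\right) \left(-2\right)}\right) = \left(5 + r\right) \left(9 + 3 \sqrt{6}\right)$)
$Y{\left(29,25 \right)} b{\left(7,5 \right)} = 3 \left(3 + \sqrt{6}\right) \left(5 + 29\right) \left(- \frac{5}{2} + \frac{1}{2} \cdot 5\right) = 3 \left(3 + \sqrt{6}\right) 34 \left(- \frac{5}{2} + \frac{5}{2}\right) = \left(306 + 102 \sqrt{6}\right) 0 = 0$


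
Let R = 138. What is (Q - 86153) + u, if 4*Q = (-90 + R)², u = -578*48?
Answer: -113321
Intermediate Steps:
u = -27744
Q = 576 (Q = (-90 + 138)²/4 = (¼)*48² = (¼)*2304 = 576)
(Q - 86153) + u = (576 - 86153) - 27744 = -85577 - 27744 = -113321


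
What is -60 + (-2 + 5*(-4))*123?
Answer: -2766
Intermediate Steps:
-60 + (-2 + 5*(-4))*123 = -60 + (-2 - 20)*123 = -60 - 22*123 = -60 - 2706 = -2766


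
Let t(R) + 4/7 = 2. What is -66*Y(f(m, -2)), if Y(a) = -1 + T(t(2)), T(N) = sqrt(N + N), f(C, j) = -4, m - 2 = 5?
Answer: 66 - 132*sqrt(35)/7 ≈ -45.560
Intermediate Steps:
m = 7 (m = 2 + 5 = 7)
t(R) = 10/7 (t(R) = -4/7 + 2 = 10/7)
T(N) = sqrt(2)*sqrt(N) (T(N) = sqrt(2*N) = sqrt(2)*sqrt(N))
Y(a) = -1 + 2*sqrt(35)/7 (Y(a) = -1 + sqrt(2)*sqrt(10/7) = -1 + sqrt(2)*(sqrt(70)/7) = -1 + 2*sqrt(35)/7)
-66*Y(f(m, -2)) = -66*(-1 + 2*sqrt(35)/7) = 66 - 132*sqrt(35)/7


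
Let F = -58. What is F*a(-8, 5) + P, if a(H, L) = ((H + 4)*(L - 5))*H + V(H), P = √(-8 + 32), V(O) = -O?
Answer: -464 + 2*√6 ≈ -459.10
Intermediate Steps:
P = 2*√6 (P = √24 = 2*√6 ≈ 4.8990)
a(H, L) = -H + H*(-5 + L)*(4 + H) (a(H, L) = ((H + 4)*(L - 5))*H - H = ((4 + H)*(-5 + L))*H - H = ((-5 + L)*(4 + H))*H - H = H*(-5 + L)*(4 + H) - H = -H + H*(-5 + L)*(4 + H))
F*a(-8, 5) + P = -(-464)*(-21 - 5*(-8) + 4*5 - 8*5) + 2*√6 = -(-464)*(-21 + 40 + 20 - 40) + 2*√6 = -(-464)*(-1) + 2*√6 = -58*8 + 2*√6 = -464 + 2*√6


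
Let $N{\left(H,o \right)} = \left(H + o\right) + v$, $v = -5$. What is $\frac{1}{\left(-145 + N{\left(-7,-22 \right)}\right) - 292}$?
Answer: $- \frac{1}{471} \approx -0.0021231$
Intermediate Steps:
$N{\left(H,o \right)} = -5 + H + o$ ($N{\left(H,o \right)} = \left(H + o\right) - 5 = -5 + H + o$)
$\frac{1}{\left(-145 + N{\left(-7,-22 \right)}\right) - 292} = \frac{1}{\left(-145 - 34\right) - 292} = \frac{1}{-179 - 292} = \frac{1}{-471} = - \frac{1}{471}$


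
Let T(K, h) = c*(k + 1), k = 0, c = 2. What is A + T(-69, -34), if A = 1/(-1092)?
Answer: 2183/1092 ≈ 1.9991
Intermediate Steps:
A = -1/1092 ≈ -0.00091575
T(K, h) = 2 (T(K, h) = 2*(0 + 1) = 2*1 = 2)
A + T(-69, -34) = -1/1092 + 2 = 2183/1092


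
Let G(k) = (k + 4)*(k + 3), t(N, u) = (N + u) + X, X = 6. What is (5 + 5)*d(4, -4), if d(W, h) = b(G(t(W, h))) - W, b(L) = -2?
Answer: -60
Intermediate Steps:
t(N, u) = 6 + N + u (t(N, u) = (N + u) + 6 = 6 + N + u)
G(k) = (3 + k)*(4 + k) (G(k) = (4 + k)*(3 + k) = (3 + k)*(4 + k))
d(W, h) = -2 - W
(5 + 5)*d(4, -4) = (5 + 5)*(-2 - 1*4) = 10*(-2 - 4) = 10*(-6) = -60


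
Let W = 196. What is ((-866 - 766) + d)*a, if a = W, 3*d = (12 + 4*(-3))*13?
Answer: -319872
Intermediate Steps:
d = 0 (d = ((12 + 4*(-3))*13)/3 = ((12 - 12)*13)/3 = (0*13)/3 = (⅓)*0 = 0)
a = 196
((-866 - 766) + d)*a = ((-866 - 766) + 0)*196 = (-1632 + 0)*196 = -1632*196 = -319872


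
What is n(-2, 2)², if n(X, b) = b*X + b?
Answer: 4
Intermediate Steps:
n(X, b) = b + X*b (n(X, b) = X*b + b = b + X*b)
n(-2, 2)² = (2*(1 - 2))² = (2*(-1))² = (-2)² = 4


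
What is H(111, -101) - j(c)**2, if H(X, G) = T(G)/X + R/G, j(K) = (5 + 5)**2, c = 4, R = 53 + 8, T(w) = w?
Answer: -112126972/11211 ≈ -10002.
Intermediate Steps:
R = 61
j(K) = 100 (j(K) = 10**2 = 100)
H(X, G) = 61/G + G/X (H(X, G) = G/X + 61/G = 61/G + G/X)
H(111, -101) - j(c)**2 = (61/(-101) - 101/111) - 1*100**2 = (61*(-1/101) - 101*1/111) - 1*10000 = (-61/101 - 101/111) - 10000 = -16972/11211 - 10000 = -112126972/11211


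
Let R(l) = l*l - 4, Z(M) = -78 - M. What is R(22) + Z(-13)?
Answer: 415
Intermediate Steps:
R(l) = -4 + l**2 (R(l) = l**2 - 4 = -4 + l**2)
R(22) + Z(-13) = (-4 + 22**2) + (-78 - 1*(-13)) = (-4 + 484) + (-78 + 13) = 480 - 65 = 415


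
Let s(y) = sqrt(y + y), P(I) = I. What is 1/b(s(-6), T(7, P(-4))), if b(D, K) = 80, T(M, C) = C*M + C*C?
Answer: 1/80 ≈ 0.012500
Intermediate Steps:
T(M, C) = C**2 + C*M (T(M, C) = C*M + C**2 = C**2 + C*M)
s(y) = sqrt(2)*sqrt(y) (s(y) = sqrt(2*y) = sqrt(2)*sqrt(y))
1/b(s(-6), T(7, P(-4))) = 1/80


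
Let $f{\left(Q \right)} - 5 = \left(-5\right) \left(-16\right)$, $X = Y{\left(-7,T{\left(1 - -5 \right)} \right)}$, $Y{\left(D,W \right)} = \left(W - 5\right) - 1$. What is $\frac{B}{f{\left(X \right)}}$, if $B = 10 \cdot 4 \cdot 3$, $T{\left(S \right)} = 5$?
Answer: $\frac{24}{17} \approx 1.4118$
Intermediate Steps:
$Y{\left(D,W \right)} = -6 + W$ ($Y{\left(D,W \right)} = \left(-5 + W\right) - 1 = -6 + W$)
$X = -1$ ($X = -6 + 5 = -1$)
$f{\left(Q \right)} = 85$ ($f{\left(Q \right)} = 5 - -80 = 5 + 80 = 85$)
$B = 120$ ($B = 40 \cdot 3 = 120$)
$\frac{B}{f{\left(X \right)}} = \frac{120}{85} = 120 \cdot \frac{1}{85} = \frac{24}{17}$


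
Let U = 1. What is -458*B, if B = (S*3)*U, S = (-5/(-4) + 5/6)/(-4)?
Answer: 5725/8 ≈ 715.63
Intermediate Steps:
S = -25/48 (S = (-5*(-1/4) + 5*(1/6))*(-1/4) = (5/4 + 5/6)*(-1/4) = (25/12)*(-1/4) = -25/48 ≈ -0.52083)
B = -25/16 (B = -25/48*3*1 = -25/16*1 = -25/16 ≈ -1.5625)
-458*B = -458*(-25/16) = 5725/8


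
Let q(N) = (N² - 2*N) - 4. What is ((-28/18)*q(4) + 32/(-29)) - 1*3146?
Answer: -823018/261 ≈ -3153.3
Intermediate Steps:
q(N) = -4 + N² - 2*N
((-28/18)*q(4) + 32/(-29)) - 1*3146 = ((-28/18)*(-4 + 4² - 2*4) + 32/(-29)) - 1*3146 = ((-28*1/18)*(-4 + 16 - 8) + 32*(-1/29)) - 3146 = (-14/9*4 - 32/29) - 3146 = (-56/9 - 32/29) - 3146 = -1912/261 - 3146 = -823018/261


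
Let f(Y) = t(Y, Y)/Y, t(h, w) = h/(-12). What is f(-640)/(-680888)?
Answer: 1/8170656 ≈ 1.2239e-7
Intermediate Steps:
t(h, w) = -h/12 (t(h, w) = h*(-1/12) = -h/12)
f(Y) = -1/12 (f(Y) = (-Y/12)/Y = -1/12)
f(-640)/(-680888) = -1/12/(-680888) = -1/12*(-1/680888) = 1/8170656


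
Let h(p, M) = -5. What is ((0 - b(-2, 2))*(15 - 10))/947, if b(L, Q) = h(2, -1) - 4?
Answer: 45/947 ≈ 0.047518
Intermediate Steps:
b(L, Q) = -9 (b(L, Q) = -5 - 4 = -9)
((0 - b(-2, 2))*(15 - 10))/947 = ((0 - 1*(-9))*(15 - 10))/947 = ((0 + 9)*5)*(1/947) = (9*5)*(1/947) = 45*(1/947) = 45/947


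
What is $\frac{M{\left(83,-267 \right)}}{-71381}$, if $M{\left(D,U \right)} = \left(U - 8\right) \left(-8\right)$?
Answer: $- \frac{2200}{71381} \approx -0.030821$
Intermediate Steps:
$M{\left(D,U \right)} = 64 - 8 U$ ($M{\left(D,U \right)} = \left(-8 + U\right) \left(-8\right) = 64 - 8 U$)
$\frac{M{\left(83,-267 \right)}}{-71381} = \frac{64 - -2136}{-71381} = \left(64 + 2136\right) \left(- \frac{1}{71381}\right) = 2200 \left(- \frac{1}{71381}\right) = - \frac{2200}{71381}$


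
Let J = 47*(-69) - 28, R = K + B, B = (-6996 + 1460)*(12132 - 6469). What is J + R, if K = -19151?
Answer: -31372790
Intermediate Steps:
B = -31350368 (B = -5536*5663 = -31350368)
R = -31369519 (R = -19151 - 31350368 = -31369519)
J = -3271 (J = -3243 - 28 = -3271)
J + R = -3271 - 31369519 = -31372790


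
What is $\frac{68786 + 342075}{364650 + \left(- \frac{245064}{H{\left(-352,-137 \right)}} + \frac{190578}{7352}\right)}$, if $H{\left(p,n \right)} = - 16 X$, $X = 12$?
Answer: $\frac{3020650072}{2690481287} \approx 1.1227$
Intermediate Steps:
$H{\left(p,n \right)} = -192$ ($H{\left(p,n \right)} = \left(-16\right) 12 = -192$)
$\frac{68786 + 342075}{364650 + \left(- \frac{245064}{H{\left(-352,-137 \right)}} + \frac{190578}{7352}\right)} = \frac{68786 + 342075}{364650 + \left(- \frac{245064}{-192} + \frac{190578}{7352}\right)} = \frac{410861}{364650 + \left(\left(-245064\right) \left(- \frac{1}{192}\right) + 190578 \cdot \frac{1}{7352}\right)} = \frac{410861}{364650 + \left(\frac{10211}{8} + \frac{95289}{3676}\right)} = \frac{410861}{364650 + \frac{9574487}{7352}} = \frac{410861}{\frac{2690481287}{7352}} = 410861 \cdot \frac{7352}{2690481287} = \frac{3020650072}{2690481287}$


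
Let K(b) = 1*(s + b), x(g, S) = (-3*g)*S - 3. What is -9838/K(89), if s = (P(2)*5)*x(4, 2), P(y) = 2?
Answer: 9838/181 ≈ 54.354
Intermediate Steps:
x(g, S) = -3 - 3*S*g (x(g, S) = -3*S*g - 3 = -3 - 3*S*g)
s = -270 (s = (2*5)*(-3 - 3*2*4) = 10*(-3 - 24) = 10*(-27) = -270)
K(b) = -270 + b (K(b) = 1*(-270 + b) = -270 + b)
-9838/K(89) = -9838/(-270 + 89) = -9838/(-181) = -9838*(-1/181) = 9838/181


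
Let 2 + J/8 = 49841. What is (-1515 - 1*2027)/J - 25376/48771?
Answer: -1715077099/3240930492 ≈ -0.52919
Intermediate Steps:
J = 398712 (J = -16 + 8*49841 = -16 + 398728 = 398712)
(-1515 - 1*2027)/J - 25376/48771 = (-1515 - 1*2027)/398712 - 25376/48771 = (-1515 - 2027)*(1/398712) - 25376*1/48771 = -3542*1/398712 - 25376/48771 = -1771/199356 - 25376/48771 = -1715077099/3240930492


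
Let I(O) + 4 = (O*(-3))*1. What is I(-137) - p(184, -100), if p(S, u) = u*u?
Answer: -9593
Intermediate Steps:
p(S, u) = u**2
I(O) = -4 - 3*O (I(O) = -4 + (O*(-3))*1 = -4 - 3*O*1 = -4 - 3*O)
I(-137) - p(184, -100) = (-4 - 3*(-137)) - 1*(-100)**2 = (-4 + 411) - 1*10000 = 407 - 10000 = -9593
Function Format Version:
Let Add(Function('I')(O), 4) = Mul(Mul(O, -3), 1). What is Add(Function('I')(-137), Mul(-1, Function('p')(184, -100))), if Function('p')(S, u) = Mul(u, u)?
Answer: -9593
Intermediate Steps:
Function('p')(S, u) = Pow(u, 2)
Function('I')(O) = Add(-4, Mul(-3, O)) (Function('I')(O) = Add(-4, Mul(Mul(O, -3), 1)) = Add(-4, Mul(Mul(-3, O), 1)) = Add(-4, Mul(-3, O)))
Add(Function('I')(-137), Mul(-1, Function('p')(184, -100))) = Add(Add(-4, Mul(-3, -137)), Mul(-1, Pow(-100, 2))) = Add(Add(-4, 411), Mul(-1, 10000)) = Add(407, -10000) = -9593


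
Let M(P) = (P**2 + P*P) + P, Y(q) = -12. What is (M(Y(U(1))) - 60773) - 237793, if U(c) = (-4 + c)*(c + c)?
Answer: -298290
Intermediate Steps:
U(c) = 2*c*(-4 + c) (U(c) = (-4 + c)*(2*c) = 2*c*(-4 + c))
M(P) = P + 2*P**2 (M(P) = (P**2 + P**2) + P = 2*P**2 + P = P + 2*P**2)
(M(Y(U(1))) - 60773) - 237793 = (-12*(1 + 2*(-12)) - 60773) - 237793 = (-12*(1 - 24) - 60773) - 237793 = (-12*(-23) - 60773) - 237793 = (276 - 60773) - 237793 = -60497 - 237793 = -298290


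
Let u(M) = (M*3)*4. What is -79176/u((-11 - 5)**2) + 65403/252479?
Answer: -824556637/32317312 ≈ -25.514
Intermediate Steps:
u(M) = 12*M (u(M) = (3*M)*4 = 12*M)
-79176/u((-11 - 5)**2) + 65403/252479 = -79176*1/(12*(-11 - 5)**2) + 65403/252479 = -79176/(12*(-16)**2) + 65403*(1/252479) = -79176/(12*256) + 65403/252479 = -79176/3072 + 65403/252479 = -79176*1/3072 + 65403/252479 = -3299/128 + 65403/252479 = -824556637/32317312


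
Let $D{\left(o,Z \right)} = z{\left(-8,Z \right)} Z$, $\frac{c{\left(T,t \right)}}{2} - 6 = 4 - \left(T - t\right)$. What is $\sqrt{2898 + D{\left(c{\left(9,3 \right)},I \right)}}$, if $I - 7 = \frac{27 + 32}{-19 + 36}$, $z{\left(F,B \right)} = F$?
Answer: $\frac{\sqrt{813314}}{17} \approx 53.049$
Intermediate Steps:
$I = \frac{178}{17}$ ($I = 7 + \frac{27 + 32}{-19 + 36} = 7 + \frac{59}{17} = \frac{178}{17} \approx 10.471$)
$c{\left(T,t \right)} = 20 - 2 T + 2 t$ ($c{\left(T,t \right)} = 12 + 2 \left(4 - \left(T - t\right)\right) = 12 + 2 \left(4 + t - T\right) = 12 + \left(8 - 2 T + 2 t\right) = 20 - 2 T + 2 t$)
$D{\left(o,Z \right)} = - 8 Z$
$\sqrt{2898 + D{\left(c{\left(9,3 \right)},I \right)}} = \sqrt{2898 - \frac{1424}{17}} = \sqrt{\frac{47842}{17}} = \frac{\sqrt{813314}}{17}$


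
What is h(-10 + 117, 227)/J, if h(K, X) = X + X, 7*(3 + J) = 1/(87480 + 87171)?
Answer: -277520439/1833835 ≈ -151.33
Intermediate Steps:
J = -3667670/1222557 (J = -3 + 1/(7*(87480 + 87171)) = -3 + (1/7)/174651 = -3 + (1/7)*(1/174651) = -3 + 1/1222557 = -3667670/1222557 ≈ -3.0000)
h(K, X) = 2*X
h(-10 + 117, 227)/J = (2*227)/(-3667670/1222557) = 454*(-1222557/3667670) = -277520439/1833835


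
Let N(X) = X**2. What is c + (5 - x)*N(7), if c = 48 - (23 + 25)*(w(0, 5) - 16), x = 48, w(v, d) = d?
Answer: -1531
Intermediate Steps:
c = 576 (c = 48 - (23 + 25)*(5 - 16) = 48 - 48*(-11) = 48 - 1*(-528) = 48 + 528 = 576)
c + (5 - x)*N(7) = 576 + (5 - 1*48)*7**2 = 576 + (5 - 48)*49 = 576 - 43*49 = 576 - 2107 = -1531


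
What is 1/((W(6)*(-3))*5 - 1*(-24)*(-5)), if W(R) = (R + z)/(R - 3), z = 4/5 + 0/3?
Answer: -1/154 ≈ -0.0064935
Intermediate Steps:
z = ⅘ (z = 4*(⅕) + 0*(⅓) = ⅘ + 0 = ⅘ ≈ 0.80000)
W(R) = (⅘ + R)/(-3 + R) (W(R) = (R + ⅘)/(R - 3) = (⅘ + R)/(-3 + R))
1/((W(6)*(-3))*5 - 1*(-24)*(-5)) = 1/((((⅘ + 6)/(-3 + 6))*(-3))*5 - 1*(-24)*(-5)) = 1/((((34/5)/3)*(-3))*5 + 24*(-5)) = 1/((((⅓)*(34/5))*(-3))*5 - 120) = 1/(((34/15)*(-3))*5 - 120) = 1/(-34/5*5 - 120) = 1/(-34 - 120) = 1/(-154) = -1/154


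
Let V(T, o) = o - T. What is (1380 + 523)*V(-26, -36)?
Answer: -19030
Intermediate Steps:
(1380 + 523)*V(-26, -36) = (1380 + 523)*(-36 - 1*(-26)) = 1903*(-36 + 26) = 1903*(-10) = -19030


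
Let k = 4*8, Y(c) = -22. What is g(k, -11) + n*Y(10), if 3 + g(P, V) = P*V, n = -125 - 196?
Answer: 6707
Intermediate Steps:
n = -321
k = 32
g(P, V) = -3 + P*V
g(k, -11) + n*Y(10) = (-3 + 32*(-11)) - 321*(-22) = (-3 - 352) + 7062 = -355 + 7062 = 6707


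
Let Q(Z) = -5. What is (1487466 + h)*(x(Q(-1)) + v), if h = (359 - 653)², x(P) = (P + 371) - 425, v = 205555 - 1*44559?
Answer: 253299066174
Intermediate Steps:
v = 160996 (v = 205555 - 44559 = 160996)
x(P) = -54 + P (x(P) = (371 + P) - 425 = -54 + P)
h = 86436 (h = (-294)² = 86436)
(1487466 + h)*(x(Q(-1)) + v) = (1487466 + 86436)*((-54 - 5) + 160996) = 1573902*(-59 + 160996) = 1573902*160937 = 253299066174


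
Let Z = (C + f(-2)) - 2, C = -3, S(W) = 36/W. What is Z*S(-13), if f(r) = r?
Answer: 252/13 ≈ 19.385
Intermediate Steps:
Z = -7 (Z = (-3 - 2) - 2 = -5 - 2 = -7)
Z*S(-13) = -252/(-13) = -252*(-1)/13 = -7*(-36/13) = 252/13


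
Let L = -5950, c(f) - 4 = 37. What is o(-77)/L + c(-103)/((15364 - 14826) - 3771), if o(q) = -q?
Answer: -70413/2748050 ≈ -0.025623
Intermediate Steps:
c(f) = 41 (c(f) = 4 + 37 = 41)
o(-77)/L + c(-103)/((15364 - 14826) - 3771) = -1*(-77)/(-5950) + 41/((15364 - 14826) - 3771) = 77*(-1/5950) + 41/(538 - 3771) = -11/850 + 41/(-3233) = -11/850 + 41*(-1/3233) = -11/850 - 41/3233 = -70413/2748050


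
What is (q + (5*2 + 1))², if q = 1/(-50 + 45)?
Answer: 2916/25 ≈ 116.64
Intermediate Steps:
q = -⅕ (q = 1/(-5) = -⅕ ≈ -0.20000)
(q + (5*2 + 1))² = (-⅕ + (5*2 + 1))² = (-⅕ + (10 + 1))² = (-⅕ + 11)² = (54/5)² = 2916/25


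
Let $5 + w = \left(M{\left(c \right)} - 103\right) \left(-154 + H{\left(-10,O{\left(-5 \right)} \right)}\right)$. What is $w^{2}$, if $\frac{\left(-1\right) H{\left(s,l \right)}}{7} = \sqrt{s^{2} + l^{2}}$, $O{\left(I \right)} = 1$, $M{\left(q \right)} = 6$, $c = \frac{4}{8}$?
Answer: $269559630 + 20279014 \sqrt{101} \approx 4.7336 \cdot 10^{8}$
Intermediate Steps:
$c = \frac{1}{2}$ ($c = 4 \cdot \frac{1}{8} = \frac{1}{2} \approx 0.5$)
$H{\left(s,l \right)} = - 7 \sqrt{l^{2} + s^{2}}$ ($H{\left(s,l \right)} = - 7 \sqrt{s^{2} + l^{2}} = - 7 \sqrt{l^{2} + s^{2}}$)
$w = 14933 + 679 \sqrt{101}$ ($w = -5 + \left(6 - 103\right) \left(-154 - 7 \sqrt{1^{2} + \left(-10\right)^{2}}\right) = -5 - 97 \left(-154 - 7 \sqrt{1 + 100}\right) = -5 - 97 \left(-154 - 7 \sqrt{101}\right) = -5 + \left(14938 + 679 \sqrt{101}\right) = 14933 + 679 \sqrt{101} \approx 21757.0$)
$w^{2} = \left(14933 + 679 \sqrt{101}\right)^{2}$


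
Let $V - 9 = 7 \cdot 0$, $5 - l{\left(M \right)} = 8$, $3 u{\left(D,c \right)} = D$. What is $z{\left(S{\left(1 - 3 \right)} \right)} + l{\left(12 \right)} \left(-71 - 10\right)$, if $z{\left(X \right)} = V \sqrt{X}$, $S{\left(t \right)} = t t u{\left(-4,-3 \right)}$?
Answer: $243 + 12 i \sqrt{3} \approx 243.0 + 20.785 i$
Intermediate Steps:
$u{\left(D,c \right)} = \frac{D}{3}$
$l{\left(M \right)} = -3$ ($l{\left(M \right)} = 5 - 8 = -3$)
$V = 9$ ($V = 9 + 7 \cdot 0 = 9 + 0 = 9$)
$S{\left(t \right)} = - \frac{4 t^{2}}{3}$ ($S{\left(t \right)} = t t \frac{1}{3} \left(-4\right) = t^{2} \left(- \frac{4}{3}\right) = - \frac{4 t^{2}}{3}$)
$z{\left(X \right)} = 9 \sqrt{X}$
$z{\left(S{\left(1 - 3 \right)} \right)} + l{\left(12 \right)} \left(-71 - 10\right) = 9 \sqrt{- \frac{4 \left(1 - 3\right)^{2}}{3}} - 3 \left(-71 - 10\right) = 9 \sqrt{- \frac{4 \left(-2\right)^{2}}{3}} - -243 = 9 \sqrt{\left(- \frac{4}{3}\right) 4} + 243 = 9 \sqrt{- \frac{16}{3}} + 243 = 9 \frac{4 i \sqrt{3}}{3} + 243 = 12 i \sqrt{3} + 243 = 243 + 12 i \sqrt{3}$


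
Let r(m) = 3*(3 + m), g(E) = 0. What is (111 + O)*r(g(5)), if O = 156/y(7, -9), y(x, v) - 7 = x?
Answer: 7695/7 ≈ 1099.3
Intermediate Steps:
y(x, v) = 7 + x
O = 78/7 (O = 156/(7 + 7) = 156/14 = 156*(1/14) = 78/7 ≈ 11.143)
r(m) = 9 + 3*m
(111 + O)*r(g(5)) = (111 + 78/7)*(9 + 3*0) = 855*(9 + 0)/7 = (855/7)*9 = 7695/7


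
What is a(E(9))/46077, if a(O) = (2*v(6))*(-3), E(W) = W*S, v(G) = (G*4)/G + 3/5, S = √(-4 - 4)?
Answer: -46/76795 ≈ -0.00059900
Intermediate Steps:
S = 2*I*√2 (S = √(-8) = 2*I*√2 ≈ 2.8284*I)
v(G) = 23/5 (v(G) = (4*G)/G + 3*(⅕) = 4 + ⅗ = 23/5)
E(W) = 2*I*W*√2 (E(W) = W*(2*I*√2) = 2*I*W*√2)
a(O) = -138/5 (a(O) = (2*(23/5))*(-3) = (46/5)*(-3) = -138/5)
a(E(9))/46077 = -138/5/46077 = -138/5*1/46077 = -46/76795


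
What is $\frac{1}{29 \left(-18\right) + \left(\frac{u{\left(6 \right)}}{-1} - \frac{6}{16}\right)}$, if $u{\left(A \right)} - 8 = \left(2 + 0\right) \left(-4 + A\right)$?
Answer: $- \frac{8}{4275} \approx -0.0018713$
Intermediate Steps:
$u{\left(A \right)} = 2 A$ ($u{\left(A \right)} = 8 + \left(2 + 0\right) \left(-4 + A\right) = 8 + 2 \left(-4 + A\right) = 8 + \left(-8 + 2 A\right) = 2 A$)
$\frac{1}{29 \left(-18\right) + \left(\frac{u{\left(6 \right)}}{-1} - \frac{6}{16}\right)} = \frac{1}{29 \left(-18\right) + \left(\frac{2 \cdot 6}{-1} - \frac{6}{16}\right)} = \frac{1}{-522 + \left(12 \left(-1\right) - \frac{3}{8}\right)} = \frac{1}{-522 - \frac{99}{8}} = \frac{1}{- \frac{4275}{8}} = - \frac{8}{4275}$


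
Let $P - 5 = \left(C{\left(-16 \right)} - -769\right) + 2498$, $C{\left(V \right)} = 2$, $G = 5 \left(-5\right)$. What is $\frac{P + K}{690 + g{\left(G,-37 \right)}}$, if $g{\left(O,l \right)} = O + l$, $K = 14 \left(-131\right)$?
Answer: $\frac{360}{157} \approx 2.293$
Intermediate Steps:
$K = -1834$
$G = -25$
$P = 3274$ ($P = 5 + \left(\left(2 - -769\right) + 2498\right) = 5 + \left(\left(2 + 769\right) + 2498\right) = 5 + \left(771 + 2498\right) = 5 + 3269 = 3274$)
$\frac{P + K}{690 + g{\left(G,-37 \right)}} = \frac{3274 - 1834}{690 - 62} = \frac{1440}{690 - 62} = \frac{1440}{628} = 1440 \cdot \frac{1}{628} = \frac{360}{157}$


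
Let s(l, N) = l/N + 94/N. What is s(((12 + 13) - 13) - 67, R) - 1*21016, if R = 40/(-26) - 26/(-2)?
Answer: -3130877/149 ≈ -21013.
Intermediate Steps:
R = 149/13 (R = 40*(-1/26) - 26*(-½) = -20/13 + 13 = 149/13 ≈ 11.462)
s(l, N) = 94/N + l/N
s(((12 + 13) - 13) - 67, R) - 1*21016 = (94 + (((12 + 13) - 13) - 67))/(149/13) - 1*21016 = 13*(94 + ((25 - 13) - 67))/149 - 21016 = 13*(94 + (12 - 67))/149 - 21016 = 13*(94 - 55)/149 - 21016 = (13/149)*39 - 21016 = 507/149 - 21016 = -3130877/149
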